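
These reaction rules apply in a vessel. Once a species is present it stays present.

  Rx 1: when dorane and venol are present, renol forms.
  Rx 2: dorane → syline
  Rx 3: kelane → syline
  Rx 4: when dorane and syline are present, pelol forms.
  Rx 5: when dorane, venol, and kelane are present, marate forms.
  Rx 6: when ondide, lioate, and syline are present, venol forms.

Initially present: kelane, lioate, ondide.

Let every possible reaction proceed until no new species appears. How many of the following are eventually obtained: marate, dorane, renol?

marate would need dorane, venol, and kelane (Rx 5), but dorane never forms.
No rule produces dorane, and it is not given.
renol would need dorane and venol (Rx 1), but dorane never forms.
None of the 3 are reached.

0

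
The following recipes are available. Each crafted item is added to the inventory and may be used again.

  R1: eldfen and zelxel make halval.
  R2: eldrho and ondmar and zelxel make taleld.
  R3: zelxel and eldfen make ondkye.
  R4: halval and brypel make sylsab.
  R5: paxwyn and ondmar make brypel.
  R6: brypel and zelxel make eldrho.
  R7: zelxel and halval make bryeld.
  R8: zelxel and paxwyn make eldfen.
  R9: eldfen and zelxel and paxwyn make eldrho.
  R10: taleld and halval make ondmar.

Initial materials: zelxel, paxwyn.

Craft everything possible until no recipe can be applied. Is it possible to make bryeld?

zelxel and paxwyn → eldfen (R8).
eldfen and zelxel → halval (R1).
zelxel and halval → bryeld (R7).

Yes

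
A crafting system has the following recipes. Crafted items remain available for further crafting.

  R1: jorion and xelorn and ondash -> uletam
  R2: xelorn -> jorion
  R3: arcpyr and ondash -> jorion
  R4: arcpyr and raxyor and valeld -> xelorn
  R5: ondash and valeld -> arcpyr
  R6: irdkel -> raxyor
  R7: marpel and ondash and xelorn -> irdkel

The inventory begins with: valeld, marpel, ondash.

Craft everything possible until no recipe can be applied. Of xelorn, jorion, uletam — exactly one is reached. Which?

ondash and valeld -> arcpyr (R5).
arcpyr and ondash -> jorion (R3).
uletam would need jorion, xelorn, and ondash (R1), but xelorn is never obtained. xelorn would need arcpyr, raxyor, and valeld (R4), but raxyor is never obtained.

jorion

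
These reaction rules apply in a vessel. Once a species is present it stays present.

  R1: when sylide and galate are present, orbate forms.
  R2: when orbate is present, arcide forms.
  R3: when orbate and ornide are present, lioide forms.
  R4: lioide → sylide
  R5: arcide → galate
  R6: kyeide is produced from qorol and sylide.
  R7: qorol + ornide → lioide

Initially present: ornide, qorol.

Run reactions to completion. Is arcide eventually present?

No

arcide would need orbate (R2), but orbate never forms.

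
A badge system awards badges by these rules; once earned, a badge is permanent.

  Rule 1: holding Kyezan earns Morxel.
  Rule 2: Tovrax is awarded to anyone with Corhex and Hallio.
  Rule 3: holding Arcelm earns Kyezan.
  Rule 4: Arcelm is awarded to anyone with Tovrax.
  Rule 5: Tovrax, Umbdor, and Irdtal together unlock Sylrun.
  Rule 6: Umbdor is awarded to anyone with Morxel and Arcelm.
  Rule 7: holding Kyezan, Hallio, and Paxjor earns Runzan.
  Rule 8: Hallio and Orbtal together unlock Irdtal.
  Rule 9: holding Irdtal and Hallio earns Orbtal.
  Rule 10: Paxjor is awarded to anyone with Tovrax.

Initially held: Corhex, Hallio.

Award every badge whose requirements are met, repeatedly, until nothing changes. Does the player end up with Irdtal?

Irdtal would need Hallio and Orbtal (Rule 8), but Orbtal is never earned.

No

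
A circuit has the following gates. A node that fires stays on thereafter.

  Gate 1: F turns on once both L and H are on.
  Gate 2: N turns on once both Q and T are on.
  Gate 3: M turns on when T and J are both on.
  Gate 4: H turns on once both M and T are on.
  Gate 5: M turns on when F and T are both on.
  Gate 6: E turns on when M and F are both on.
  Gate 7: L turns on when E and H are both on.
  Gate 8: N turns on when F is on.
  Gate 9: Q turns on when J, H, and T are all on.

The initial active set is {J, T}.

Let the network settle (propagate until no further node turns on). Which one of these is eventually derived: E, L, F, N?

T and J are on, so M turns on (Gate 3).
Gate 4: M and T on → H on.
J, H, and T are on, so Q turns on (Gate 9).
Gate 2: Q and T on → N on.
F would need L and H (Gate 1), but L never turns on. E would need M and F (Gate 6), but F never turns on. L would need E and H (Gate 7), but E never turns on.

N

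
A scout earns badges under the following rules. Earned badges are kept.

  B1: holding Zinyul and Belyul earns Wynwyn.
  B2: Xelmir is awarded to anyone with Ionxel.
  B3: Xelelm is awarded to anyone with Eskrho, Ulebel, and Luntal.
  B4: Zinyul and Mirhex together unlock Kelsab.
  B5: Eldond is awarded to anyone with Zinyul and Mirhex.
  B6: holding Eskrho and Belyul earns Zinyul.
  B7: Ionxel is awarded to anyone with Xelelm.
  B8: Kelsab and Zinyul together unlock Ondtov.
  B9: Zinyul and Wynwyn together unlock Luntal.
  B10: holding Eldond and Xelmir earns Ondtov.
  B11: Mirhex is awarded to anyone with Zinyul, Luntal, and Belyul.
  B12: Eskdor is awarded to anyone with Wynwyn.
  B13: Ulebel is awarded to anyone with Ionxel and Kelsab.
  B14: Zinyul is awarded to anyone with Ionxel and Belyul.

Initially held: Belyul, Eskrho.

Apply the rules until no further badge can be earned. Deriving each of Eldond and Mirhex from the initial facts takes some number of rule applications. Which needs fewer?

Mirhex

Mirhex: With Eskrho and Belyul, Zinyul is earned (B6). With Zinyul and Belyul, Wynwyn is earned (B1). With Zinyul and Wynwyn, Luntal is earned (B9). With Zinyul, Luntal, and Belyul, Mirhex is earned (B11). [4 rule applications]
Eldond: With Eskrho and Belyul, Zinyul is earned (B6). With Zinyul and Belyul, Wynwyn is earned (B1). With Zinyul and Wynwyn, Luntal is earned (B9). With Zinyul, Luntal, and Belyul, Mirhex is earned (B11). With Zinyul and Mirhex, Eldond is earned (B5). [5 rule applications]
Mirhex needs fewer.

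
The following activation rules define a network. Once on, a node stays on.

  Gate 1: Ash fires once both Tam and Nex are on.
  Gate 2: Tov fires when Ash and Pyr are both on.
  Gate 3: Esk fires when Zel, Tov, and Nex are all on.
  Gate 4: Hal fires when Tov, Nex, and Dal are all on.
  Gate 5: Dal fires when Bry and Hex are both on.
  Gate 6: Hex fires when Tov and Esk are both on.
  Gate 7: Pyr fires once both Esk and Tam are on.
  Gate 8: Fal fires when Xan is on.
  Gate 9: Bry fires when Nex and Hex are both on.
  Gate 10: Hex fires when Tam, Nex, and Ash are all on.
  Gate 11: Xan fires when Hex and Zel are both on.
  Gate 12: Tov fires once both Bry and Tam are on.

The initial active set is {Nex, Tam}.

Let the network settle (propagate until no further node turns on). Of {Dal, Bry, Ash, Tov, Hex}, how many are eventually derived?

Gate 1: Tam and Nex on → Ash on.
Tam, Nex, and Ash are on, so Hex fires (Gate 10).
Nex and Hex are on, so Bry fires (Gate 9).
Bry and Tam are on, so Tov fires (Gate 12).
Gate 5: Bry and Hex on → Dal on.
Dal: reached.
Bry: reached.
Ash: reached.
Tov: reached.
Hex: reached.
All 5 are reached.

5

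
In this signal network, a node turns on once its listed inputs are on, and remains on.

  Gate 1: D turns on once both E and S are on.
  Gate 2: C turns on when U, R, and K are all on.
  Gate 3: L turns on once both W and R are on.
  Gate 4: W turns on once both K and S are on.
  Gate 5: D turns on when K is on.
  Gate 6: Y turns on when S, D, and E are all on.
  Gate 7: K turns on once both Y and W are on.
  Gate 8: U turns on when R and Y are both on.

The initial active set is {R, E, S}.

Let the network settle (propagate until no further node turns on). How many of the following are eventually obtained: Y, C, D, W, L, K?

E and S are on, so D turns on (Gate 1).
Gate 6: S, D, and E on → Y on.
Y: reached.
C would need U, R, and K (Gate 2), but K never turns on.
D: reached.
W would need K and S (Gate 4), but K never turns on.
L would need W and R (Gate 3), but W never turns on.
K would need Y and W (Gate 7), but W never turns on.
Reached: Y and D — 2 of the 6.

2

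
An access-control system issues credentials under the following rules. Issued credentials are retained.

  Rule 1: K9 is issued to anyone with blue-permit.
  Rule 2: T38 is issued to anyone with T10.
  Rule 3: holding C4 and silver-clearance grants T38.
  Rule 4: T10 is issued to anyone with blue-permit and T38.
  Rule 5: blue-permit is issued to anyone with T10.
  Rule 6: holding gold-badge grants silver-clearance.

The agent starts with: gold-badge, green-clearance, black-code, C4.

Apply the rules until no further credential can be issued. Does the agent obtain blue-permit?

blue-permit would need T10 (Rule 5), but T10 is never granted.

No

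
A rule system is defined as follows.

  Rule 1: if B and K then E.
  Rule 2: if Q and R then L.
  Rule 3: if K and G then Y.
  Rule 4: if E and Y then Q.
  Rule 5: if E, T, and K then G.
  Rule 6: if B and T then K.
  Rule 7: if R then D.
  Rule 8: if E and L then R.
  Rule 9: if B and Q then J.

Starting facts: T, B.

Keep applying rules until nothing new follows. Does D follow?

D would need R (Rule 7), but R is never established.

No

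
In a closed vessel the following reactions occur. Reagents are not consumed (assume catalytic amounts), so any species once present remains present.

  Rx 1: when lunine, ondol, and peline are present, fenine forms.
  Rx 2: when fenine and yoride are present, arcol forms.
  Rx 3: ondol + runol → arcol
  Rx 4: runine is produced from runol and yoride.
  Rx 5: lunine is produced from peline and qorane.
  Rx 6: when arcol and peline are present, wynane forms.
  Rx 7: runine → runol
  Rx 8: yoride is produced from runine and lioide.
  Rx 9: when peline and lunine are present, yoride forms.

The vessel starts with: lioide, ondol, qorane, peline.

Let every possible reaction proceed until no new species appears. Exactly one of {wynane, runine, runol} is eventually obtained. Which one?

peline and qorane present → lunine forms (Rx 5).
lunine, ondol, and peline present → fenine forms (Rx 1).
peline and lunine present → yoride forms (Rx 9).
fenine and yoride present → arcol forms (Rx 2).
arcol and peline present → wynane forms (Rx 6).
runol would need runine (Rx 7), but runine never forms. runine would need runol and yoride (Rx 4), but runol never forms.

wynane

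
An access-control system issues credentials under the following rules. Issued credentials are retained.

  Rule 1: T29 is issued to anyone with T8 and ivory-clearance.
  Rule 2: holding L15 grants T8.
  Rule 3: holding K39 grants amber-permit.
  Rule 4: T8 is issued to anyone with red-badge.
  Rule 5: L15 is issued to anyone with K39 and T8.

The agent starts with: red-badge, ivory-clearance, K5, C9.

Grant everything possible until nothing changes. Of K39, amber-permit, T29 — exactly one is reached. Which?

T29

Holding red-badge grants T8 (Rule 4).
Holding T8 and ivory-clearance grants T29 (Rule 1).
No rule produces K39, and it is not given. amber-permit would need K39 (Rule 3), but K39 is never granted.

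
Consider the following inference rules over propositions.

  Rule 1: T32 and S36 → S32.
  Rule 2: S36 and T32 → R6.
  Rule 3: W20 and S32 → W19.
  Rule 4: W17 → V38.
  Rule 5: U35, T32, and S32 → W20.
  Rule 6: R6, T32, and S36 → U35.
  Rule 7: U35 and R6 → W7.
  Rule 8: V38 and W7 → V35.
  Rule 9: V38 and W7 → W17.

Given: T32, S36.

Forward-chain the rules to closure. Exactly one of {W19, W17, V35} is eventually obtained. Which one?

W19

From T32 and S36, Rule 1 gives S32.
From S36 and T32, Rule 2 gives R6.
From R6, T32, and S36, Rule 6 gives U35.
From U35, T32, and S32, Rule 5 gives W20.
From W20 and S32, Rule 3 gives W19.
V35 would need V38 and W7 (Rule 8), but V38 is never established. W17 would need V38 and W7 (Rule 9), but V38 is never established.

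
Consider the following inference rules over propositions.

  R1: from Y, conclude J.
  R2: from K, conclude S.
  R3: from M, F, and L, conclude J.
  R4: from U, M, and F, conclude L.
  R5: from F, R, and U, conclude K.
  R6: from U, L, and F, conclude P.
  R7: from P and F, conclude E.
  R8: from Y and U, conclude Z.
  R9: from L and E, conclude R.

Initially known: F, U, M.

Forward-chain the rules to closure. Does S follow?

Yes

U, M, and F hold, so L follows (R4).
U, L, and F hold, so P follows (R6).
P and F hold, so E follows (R7).
From L and E, R9 gives R.
From F, R, and U, R5 gives K.
From K, R2 gives S.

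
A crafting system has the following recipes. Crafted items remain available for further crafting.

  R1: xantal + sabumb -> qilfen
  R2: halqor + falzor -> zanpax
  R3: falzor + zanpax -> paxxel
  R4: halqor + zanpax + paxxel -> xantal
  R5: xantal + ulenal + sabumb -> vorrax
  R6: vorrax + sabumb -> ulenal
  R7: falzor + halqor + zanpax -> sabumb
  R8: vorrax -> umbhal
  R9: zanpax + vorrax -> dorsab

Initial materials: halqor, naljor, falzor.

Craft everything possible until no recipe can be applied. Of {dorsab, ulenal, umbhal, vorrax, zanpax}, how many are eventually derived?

Using R2, halqor and falzor make zanpax.
dorsab would need zanpax and vorrax (R9), but vorrax is never obtained.
ulenal would need vorrax and sabumb (R6), but vorrax is never obtained.
umbhal would need vorrax (R8), but vorrax is never obtained.
vorrax would need xantal, ulenal, and sabumb (R5), but ulenal is never obtained.
zanpax: reached.
Reached: zanpax — 1 of the 5.

1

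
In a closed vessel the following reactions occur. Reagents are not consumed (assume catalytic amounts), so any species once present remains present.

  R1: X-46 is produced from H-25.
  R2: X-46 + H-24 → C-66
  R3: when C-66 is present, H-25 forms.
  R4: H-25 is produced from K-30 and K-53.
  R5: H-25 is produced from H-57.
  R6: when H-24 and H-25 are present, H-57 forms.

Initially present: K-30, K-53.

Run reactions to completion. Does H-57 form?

H-57 would need H-24 and H-25 (R6), but H-24 never forms.

No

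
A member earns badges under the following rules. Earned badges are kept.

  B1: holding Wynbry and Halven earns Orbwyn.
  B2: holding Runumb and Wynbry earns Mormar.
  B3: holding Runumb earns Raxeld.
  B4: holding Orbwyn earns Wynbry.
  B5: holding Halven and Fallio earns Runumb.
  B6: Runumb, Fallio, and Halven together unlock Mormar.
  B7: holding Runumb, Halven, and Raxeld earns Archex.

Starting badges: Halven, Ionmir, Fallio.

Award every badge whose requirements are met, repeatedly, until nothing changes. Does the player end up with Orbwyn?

Orbwyn would need Wynbry and Halven (B1), but Wynbry is never earned.

No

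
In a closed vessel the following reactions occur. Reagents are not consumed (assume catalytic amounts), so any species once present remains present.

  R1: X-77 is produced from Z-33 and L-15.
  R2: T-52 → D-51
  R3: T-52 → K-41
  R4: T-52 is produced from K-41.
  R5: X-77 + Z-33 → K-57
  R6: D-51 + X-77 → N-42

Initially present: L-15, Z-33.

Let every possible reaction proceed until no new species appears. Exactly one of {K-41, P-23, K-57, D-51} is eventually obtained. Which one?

Z-33 and L-15 present → X-77 forms (R1).
X-77 and Z-33 present → K-57 forms (R5).
K-41 would need T-52 (R3), but T-52 never forms. D-51 would need T-52 (R2), but T-52 never forms. No rule produces P-23, and it is not given.

K-57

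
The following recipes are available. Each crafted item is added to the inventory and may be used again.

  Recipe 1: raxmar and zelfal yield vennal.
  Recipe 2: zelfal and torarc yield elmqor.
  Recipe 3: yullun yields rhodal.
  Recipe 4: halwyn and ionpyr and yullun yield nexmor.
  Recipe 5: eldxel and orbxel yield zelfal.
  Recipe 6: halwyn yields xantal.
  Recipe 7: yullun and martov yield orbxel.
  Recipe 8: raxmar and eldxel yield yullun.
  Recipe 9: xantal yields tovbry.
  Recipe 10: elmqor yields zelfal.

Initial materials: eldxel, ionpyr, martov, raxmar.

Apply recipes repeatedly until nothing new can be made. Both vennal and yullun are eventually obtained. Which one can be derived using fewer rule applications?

yullun: raxmar and eldxel → yullun (Recipe 8). [1 rule application]
vennal: raxmar and eldxel → yullun (Recipe 8). yullun and martov → orbxel (Recipe 7). Using Recipe 5, eldxel and orbxel make zelfal. Using Recipe 1, raxmar and zelfal make vennal. [4 rule applications]
yullun needs fewer.

yullun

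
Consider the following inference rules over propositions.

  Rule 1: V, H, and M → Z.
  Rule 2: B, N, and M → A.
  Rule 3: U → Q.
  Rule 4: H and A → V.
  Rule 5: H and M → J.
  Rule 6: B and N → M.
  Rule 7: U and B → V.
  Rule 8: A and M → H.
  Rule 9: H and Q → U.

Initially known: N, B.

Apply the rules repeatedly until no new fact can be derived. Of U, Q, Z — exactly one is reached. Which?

Z

From B and N, Rule 6 gives M.
From B, N, and M, Rule 2 gives A.
A and M hold, so H follows (Rule 8).
H and A hold, so V follows (Rule 4).
V, H, and M hold, so Z follows (Rule 1).
Q would need U (Rule 3), but U is never established. U would need H and Q (Rule 9), but Q is never established.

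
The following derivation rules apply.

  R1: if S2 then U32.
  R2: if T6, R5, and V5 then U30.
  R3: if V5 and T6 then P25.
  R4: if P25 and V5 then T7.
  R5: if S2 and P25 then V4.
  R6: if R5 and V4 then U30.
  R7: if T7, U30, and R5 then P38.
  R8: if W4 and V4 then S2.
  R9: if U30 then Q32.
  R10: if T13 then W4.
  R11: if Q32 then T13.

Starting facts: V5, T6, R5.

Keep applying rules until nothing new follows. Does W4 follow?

T6, R5, and V5 hold, so U30 follows (R2).
U30 holds, so Q32 follows (R9).
Q32 holds, so T13 follows (R11).
T13 holds, so W4 follows (R10).

Yes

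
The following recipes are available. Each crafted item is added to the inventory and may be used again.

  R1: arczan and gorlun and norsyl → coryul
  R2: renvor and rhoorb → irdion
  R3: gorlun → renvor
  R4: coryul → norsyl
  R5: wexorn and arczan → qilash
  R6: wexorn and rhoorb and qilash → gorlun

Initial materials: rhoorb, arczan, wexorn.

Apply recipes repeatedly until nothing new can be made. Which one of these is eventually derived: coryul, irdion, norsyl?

wexorn and arczan → qilash (R5).
wexorn and rhoorb and qilash → gorlun (R6).
Using R3, gorlun makes renvor.
Using R2, renvor and rhoorb make irdion.
norsyl would need coryul (R4), but coryul is never obtained. coryul would need arczan, gorlun, and norsyl (R1), but norsyl is never obtained.

irdion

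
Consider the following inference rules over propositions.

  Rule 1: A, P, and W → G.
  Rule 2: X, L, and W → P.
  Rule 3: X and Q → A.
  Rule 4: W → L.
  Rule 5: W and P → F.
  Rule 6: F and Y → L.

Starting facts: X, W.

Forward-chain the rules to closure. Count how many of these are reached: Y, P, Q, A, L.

From W, Rule 4 gives L.
From X, L, and W, Rule 2 gives P.
No rule produces Y, and it is not given.
P: reached.
No rule produces Q, and it is not given.
A would need X and Q (Rule 3), but Q is never established.
L: reached.
Reached: P and L — 2 of the 5.

2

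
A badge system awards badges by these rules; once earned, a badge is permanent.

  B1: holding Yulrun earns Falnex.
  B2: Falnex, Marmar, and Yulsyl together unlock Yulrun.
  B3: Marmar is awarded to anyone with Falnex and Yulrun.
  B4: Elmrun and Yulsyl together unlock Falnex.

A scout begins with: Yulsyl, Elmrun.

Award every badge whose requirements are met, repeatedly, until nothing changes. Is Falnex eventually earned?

Yes

With Elmrun and Yulsyl, Falnex is earned (B4).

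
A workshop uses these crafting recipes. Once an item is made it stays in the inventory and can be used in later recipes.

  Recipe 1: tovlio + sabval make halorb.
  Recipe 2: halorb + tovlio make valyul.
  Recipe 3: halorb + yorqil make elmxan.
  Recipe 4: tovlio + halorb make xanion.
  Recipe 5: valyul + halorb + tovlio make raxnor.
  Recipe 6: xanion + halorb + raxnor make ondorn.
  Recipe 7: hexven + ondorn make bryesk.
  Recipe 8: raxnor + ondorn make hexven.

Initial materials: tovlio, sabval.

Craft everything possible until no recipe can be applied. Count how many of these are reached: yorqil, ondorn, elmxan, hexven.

tovlio + sabval → halorb (Recipe 1).
Using Recipe 2, halorb and tovlio make valyul.
tovlio + halorb → xanion (Recipe 4).
Using Recipe 5, valyul, halorb, and tovlio make raxnor.
Using Recipe 6, xanion, halorb, and raxnor make ondorn.
Using Recipe 8, raxnor and ondorn make hexven.
No rule produces yorqil, and it is not given.
ondorn: reached.
elmxan would need halorb and yorqil (Recipe 3), but yorqil is never obtained.
hexven: reached.
Reached: ondorn and hexven — 2 of the 4.

2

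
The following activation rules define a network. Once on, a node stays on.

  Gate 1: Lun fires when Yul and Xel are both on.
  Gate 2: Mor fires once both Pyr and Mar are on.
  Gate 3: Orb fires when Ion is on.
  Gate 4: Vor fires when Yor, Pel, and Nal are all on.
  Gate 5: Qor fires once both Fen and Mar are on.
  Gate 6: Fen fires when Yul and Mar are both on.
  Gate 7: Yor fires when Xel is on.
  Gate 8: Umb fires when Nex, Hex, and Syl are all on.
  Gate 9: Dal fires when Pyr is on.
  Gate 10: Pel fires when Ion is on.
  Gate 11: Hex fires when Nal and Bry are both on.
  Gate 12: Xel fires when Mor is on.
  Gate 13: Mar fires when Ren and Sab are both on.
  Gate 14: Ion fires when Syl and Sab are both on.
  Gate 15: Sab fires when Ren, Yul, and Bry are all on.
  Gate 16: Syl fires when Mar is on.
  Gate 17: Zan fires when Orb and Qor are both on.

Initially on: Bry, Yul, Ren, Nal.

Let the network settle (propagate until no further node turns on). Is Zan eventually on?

Yes

Gate 15: Ren, Yul, and Bry on → Sab on.
Gate 13: Ren and Sab on → Mar on.
Mar is on, so Syl fires (Gate 16).
Yul and Mar are on, so Fen fires (Gate 6).
Gate 14: Syl and Sab on → Ion on.
Gate 5: Fen and Mar on → Qor on.
Gate 3: Ion on → Orb on.
Orb and Qor are on, so Zan fires (Gate 17).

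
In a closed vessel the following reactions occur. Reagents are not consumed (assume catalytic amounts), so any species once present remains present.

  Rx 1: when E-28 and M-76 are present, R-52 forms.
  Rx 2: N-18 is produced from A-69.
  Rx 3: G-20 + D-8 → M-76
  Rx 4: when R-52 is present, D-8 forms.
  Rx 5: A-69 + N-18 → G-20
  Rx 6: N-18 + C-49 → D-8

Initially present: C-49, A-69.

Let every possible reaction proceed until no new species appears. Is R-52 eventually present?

R-52 would need E-28 and M-76 (Rx 1), but E-28 never forms.

No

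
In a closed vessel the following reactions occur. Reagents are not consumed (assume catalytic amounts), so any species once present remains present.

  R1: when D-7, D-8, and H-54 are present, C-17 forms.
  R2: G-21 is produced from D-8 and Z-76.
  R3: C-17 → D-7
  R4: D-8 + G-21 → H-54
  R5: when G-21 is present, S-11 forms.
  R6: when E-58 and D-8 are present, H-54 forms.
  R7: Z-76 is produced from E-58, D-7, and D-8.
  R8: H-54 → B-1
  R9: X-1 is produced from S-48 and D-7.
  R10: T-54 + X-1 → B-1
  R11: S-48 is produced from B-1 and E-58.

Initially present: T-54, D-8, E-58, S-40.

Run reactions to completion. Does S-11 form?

S-11 would need G-21 (R5), but G-21 never forms.

No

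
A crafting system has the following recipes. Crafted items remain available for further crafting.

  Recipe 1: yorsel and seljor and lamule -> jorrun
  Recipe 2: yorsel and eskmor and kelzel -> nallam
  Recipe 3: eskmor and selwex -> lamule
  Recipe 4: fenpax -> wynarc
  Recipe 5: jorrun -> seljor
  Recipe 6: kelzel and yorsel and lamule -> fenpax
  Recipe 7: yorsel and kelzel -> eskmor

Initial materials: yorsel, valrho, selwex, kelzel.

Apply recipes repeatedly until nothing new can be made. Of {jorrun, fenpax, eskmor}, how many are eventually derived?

2

Using Recipe 7, yorsel and kelzel make eskmor.
Using Recipe 3, eskmor and selwex make lamule.
Using Recipe 6, kelzel, yorsel, and lamule make fenpax.
jorrun would need yorsel, seljor, and lamule (Recipe 1), but seljor is never obtained.
fenpax: reached.
eskmor: reached.
Reached: fenpax and eskmor — 2 of the 3.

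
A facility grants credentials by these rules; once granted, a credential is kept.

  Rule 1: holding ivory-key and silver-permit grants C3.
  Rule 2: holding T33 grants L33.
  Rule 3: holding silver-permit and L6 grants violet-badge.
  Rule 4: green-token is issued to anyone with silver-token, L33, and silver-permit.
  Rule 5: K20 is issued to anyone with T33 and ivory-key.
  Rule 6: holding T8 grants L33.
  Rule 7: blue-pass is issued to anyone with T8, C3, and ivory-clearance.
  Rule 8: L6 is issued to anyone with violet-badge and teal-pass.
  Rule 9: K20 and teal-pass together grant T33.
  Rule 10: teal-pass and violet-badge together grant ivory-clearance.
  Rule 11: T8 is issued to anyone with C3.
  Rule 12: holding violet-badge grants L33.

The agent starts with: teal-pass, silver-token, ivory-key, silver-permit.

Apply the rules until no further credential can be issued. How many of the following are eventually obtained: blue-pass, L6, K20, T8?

1

Holding ivory-key and silver-permit grants C3 (Rule 1).
Holding C3 grants T8 (Rule 11).
blue-pass would need T8, C3, and ivory-clearance (Rule 7), but ivory-clearance is never granted.
L6 would need violet-badge and teal-pass (Rule 8), but violet-badge is never granted.
K20 would need T33 and ivory-key (Rule 5), but T33 is never granted.
T8: reached.
Reached: T8 — 1 of the 4.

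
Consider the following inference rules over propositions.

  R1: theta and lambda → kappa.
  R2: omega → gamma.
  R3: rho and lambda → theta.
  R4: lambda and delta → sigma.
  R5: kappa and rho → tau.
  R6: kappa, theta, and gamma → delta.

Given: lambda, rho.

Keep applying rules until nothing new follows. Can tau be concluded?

From rho and lambda, R3 gives theta.
theta and lambda hold, so kappa follows (R1).
From kappa and rho, R5 gives tau.

Yes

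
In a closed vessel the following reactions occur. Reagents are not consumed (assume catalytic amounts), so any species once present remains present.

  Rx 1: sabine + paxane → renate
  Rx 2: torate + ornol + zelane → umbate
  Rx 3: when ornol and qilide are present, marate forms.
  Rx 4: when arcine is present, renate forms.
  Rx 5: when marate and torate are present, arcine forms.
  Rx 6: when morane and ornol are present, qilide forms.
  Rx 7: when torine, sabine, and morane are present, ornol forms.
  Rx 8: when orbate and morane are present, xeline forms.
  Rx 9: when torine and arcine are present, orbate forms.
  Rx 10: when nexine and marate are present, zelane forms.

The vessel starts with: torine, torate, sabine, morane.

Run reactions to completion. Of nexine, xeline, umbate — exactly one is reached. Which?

xeline

torine, sabine, and morane present → ornol forms (Rx 7).
morane and ornol present → qilide forms (Rx 6).
ornol and qilide present → marate forms (Rx 3).
marate and torate present → arcine forms (Rx 5).
torine and arcine present → orbate forms (Rx 9).
orbate and morane present → xeline forms (Rx 8).
No rule produces nexine, and it is not given. umbate would need torate, ornol, and zelane (Rx 2), but zelane never forms.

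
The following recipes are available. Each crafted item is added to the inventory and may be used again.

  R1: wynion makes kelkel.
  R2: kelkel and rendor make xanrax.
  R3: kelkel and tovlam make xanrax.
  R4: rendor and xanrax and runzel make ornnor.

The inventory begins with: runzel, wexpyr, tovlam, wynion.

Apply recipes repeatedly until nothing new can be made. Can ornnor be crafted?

No

ornnor would need rendor, xanrax, and runzel (R4), but rendor is never obtained.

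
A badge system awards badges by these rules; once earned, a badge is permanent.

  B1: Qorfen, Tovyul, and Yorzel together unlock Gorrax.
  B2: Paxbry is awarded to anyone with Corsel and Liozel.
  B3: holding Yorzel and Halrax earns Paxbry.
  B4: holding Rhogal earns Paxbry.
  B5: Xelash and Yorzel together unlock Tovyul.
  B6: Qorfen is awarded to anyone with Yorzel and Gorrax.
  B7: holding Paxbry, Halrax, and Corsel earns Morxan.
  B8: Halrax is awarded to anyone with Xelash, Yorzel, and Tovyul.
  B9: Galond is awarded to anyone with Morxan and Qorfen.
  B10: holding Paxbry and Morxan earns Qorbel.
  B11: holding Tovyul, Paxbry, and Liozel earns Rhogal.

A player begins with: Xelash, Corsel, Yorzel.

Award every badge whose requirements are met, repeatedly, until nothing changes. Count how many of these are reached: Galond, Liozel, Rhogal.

Galond would need Morxan and Qorfen (B9), but Qorfen is never earned.
No rule produces Liozel, and it is not given.
Rhogal would need Tovyul, Paxbry, and Liozel (B11), but Liozel is never earned.
None of the 3 are reached.

0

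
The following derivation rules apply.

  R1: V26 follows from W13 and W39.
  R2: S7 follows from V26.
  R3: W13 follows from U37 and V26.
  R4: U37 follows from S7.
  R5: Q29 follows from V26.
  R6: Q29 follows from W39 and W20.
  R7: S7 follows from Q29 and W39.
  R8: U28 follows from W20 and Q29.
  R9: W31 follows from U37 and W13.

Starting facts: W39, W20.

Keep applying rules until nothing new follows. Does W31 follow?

W31 would need U37 and W13 (R9), but W13 is never established.

No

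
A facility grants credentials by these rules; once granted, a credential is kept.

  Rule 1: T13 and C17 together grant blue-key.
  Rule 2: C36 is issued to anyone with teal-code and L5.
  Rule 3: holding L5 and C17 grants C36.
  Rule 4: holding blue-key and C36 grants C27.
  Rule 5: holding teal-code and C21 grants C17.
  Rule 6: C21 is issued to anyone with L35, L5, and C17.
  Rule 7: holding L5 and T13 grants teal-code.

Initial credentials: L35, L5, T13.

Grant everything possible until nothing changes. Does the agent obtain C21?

C21 would need L35, L5, and C17 (Rule 6), but C17 is never granted.

No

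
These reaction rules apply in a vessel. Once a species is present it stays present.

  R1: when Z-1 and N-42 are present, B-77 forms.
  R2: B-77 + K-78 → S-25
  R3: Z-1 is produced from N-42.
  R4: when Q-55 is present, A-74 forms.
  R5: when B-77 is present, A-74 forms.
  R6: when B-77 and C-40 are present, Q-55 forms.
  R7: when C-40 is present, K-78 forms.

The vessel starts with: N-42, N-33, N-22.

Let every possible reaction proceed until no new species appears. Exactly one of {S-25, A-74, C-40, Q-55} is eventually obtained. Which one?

N-42 present → Z-1 forms (R3).
Z-1 and N-42 present → B-77 forms (R1).
B-77 present → A-74 forms (R5).
No rule produces C-40, and it is not given. Q-55 would need B-77 and C-40 (R6), but C-40 never forms. S-25 would need B-77 and K-78 (R2), but K-78 never forms.

A-74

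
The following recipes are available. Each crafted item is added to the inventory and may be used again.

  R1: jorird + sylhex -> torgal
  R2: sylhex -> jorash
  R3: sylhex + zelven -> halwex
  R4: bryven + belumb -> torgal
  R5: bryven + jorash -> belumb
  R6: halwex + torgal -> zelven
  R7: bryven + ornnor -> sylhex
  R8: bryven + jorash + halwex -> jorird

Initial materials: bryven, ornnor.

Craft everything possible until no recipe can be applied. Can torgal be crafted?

Using R7, bryven and ornnor make sylhex.
sylhex -> jorash (R2).
bryven + jorash -> belumb (R5).
Using R4, bryven and belumb make torgal.

Yes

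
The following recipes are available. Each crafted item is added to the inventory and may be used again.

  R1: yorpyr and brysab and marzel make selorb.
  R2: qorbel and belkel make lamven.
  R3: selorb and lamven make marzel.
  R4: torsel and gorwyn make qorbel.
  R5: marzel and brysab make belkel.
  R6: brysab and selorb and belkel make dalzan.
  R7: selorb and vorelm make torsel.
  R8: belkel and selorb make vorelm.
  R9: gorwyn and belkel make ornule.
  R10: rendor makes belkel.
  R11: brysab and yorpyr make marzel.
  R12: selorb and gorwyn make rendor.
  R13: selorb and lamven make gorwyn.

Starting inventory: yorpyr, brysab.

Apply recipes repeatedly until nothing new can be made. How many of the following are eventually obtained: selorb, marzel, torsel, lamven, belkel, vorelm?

5

brysab and yorpyr → marzel (R11).
yorpyr and brysab and marzel → selorb (R1).
marzel and brysab → belkel (R5).
belkel and selorb → vorelm (R8).
Using R7, selorb and vorelm make torsel.
selorb: reached.
marzel: reached.
torsel: reached.
lamven would need qorbel and belkel (R2), but qorbel is never obtained.
belkel: reached.
vorelm: reached.
Reached: selorb, marzel, torsel, belkel, and vorelm — 5 of the 6.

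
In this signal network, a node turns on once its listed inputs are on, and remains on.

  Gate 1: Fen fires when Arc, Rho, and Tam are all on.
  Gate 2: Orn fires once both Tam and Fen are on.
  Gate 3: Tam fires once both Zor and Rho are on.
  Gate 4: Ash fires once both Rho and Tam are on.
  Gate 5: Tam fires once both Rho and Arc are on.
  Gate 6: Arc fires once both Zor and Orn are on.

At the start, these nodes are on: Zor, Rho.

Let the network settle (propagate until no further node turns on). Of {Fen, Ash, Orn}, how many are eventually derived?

Gate 3: Zor and Rho on → Tam on.
Gate 4: Rho and Tam on → Ash on.
Fen would need Arc, Rho, and Tam (Gate 1), but Arc never turns on.
Ash: reached.
Orn would need Tam and Fen (Gate 2), but Fen never turns on.
Reached: Ash — 1 of the 3.

1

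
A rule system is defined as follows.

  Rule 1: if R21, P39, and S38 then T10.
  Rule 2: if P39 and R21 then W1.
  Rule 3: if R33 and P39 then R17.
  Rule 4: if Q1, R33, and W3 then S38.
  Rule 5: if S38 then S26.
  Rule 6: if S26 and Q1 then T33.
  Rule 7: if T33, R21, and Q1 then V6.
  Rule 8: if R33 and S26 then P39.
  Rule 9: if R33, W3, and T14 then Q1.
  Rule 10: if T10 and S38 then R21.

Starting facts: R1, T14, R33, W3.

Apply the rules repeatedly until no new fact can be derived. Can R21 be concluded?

R21 would need T10 and S38 (Rule 10), but T10 is never established.

No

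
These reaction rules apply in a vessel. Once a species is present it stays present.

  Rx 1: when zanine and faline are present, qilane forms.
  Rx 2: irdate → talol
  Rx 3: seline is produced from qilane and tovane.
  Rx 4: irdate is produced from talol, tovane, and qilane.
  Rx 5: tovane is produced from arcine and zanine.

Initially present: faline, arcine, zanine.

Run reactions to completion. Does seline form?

zanine and faline present → qilane forms (Rx 1).
arcine and zanine present → tovane forms (Rx 5).
qilane and tovane present → seline forms (Rx 3).

Yes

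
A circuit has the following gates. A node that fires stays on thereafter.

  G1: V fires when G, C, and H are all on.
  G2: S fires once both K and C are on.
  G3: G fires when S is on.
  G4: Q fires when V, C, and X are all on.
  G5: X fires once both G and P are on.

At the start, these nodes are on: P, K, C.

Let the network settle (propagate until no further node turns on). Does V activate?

No

V would need G, C, and H (G1), but H never turns on.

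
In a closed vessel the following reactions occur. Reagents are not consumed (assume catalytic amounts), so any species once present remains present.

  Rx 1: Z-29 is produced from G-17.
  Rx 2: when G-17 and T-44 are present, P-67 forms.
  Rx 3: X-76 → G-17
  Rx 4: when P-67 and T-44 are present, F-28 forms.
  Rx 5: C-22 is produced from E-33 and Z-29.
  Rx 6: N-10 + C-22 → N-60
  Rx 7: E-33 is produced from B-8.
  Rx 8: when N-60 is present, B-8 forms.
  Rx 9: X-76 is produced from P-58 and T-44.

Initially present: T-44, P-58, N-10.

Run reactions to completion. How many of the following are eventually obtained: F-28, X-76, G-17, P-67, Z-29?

P-58 and T-44 present → X-76 forms (Rx 9).
X-76 present → G-17 forms (Rx 3).
G-17 present → Z-29 forms (Rx 1).
G-17 and T-44 present → P-67 forms (Rx 2).
P-67 and T-44 present → F-28 forms (Rx 4).
F-28: reached.
X-76: reached.
G-17: reached.
P-67: reached.
Z-29: reached.
All 5 are reached.

5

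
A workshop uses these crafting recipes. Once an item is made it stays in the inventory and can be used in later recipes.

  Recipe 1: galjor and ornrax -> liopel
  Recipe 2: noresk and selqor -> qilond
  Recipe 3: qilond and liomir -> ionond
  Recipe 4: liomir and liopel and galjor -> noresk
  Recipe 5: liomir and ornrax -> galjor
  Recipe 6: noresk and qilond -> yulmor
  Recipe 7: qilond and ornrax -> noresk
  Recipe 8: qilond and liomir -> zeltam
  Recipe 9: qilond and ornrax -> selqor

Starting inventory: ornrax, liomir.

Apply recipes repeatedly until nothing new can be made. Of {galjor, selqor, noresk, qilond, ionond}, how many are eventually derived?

liomir and ornrax -> galjor (Recipe 5).
Using Recipe 1, galjor and ornrax make liopel.
liomir and liopel and galjor -> noresk (Recipe 4).
galjor: reached.
selqor would need qilond and ornrax (Recipe 9), but qilond is never obtained.
noresk: reached.
qilond would need noresk and selqor (Recipe 2), but selqor is never obtained.
ionond would need qilond and liomir (Recipe 3), but qilond is never obtained.
Reached: galjor and noresk — 2 of the 5.

2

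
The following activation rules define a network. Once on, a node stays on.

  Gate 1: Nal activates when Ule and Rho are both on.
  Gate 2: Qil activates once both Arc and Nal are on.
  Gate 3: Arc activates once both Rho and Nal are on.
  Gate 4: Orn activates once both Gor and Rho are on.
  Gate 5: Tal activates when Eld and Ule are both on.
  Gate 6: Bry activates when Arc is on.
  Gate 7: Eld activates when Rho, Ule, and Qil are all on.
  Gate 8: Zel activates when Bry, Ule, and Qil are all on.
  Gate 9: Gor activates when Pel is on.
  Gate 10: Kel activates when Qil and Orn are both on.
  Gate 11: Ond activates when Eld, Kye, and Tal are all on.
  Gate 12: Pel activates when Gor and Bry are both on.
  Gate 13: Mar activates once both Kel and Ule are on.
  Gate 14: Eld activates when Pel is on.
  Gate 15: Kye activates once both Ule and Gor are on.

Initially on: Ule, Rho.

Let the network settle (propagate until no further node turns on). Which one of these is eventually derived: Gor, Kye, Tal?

Tal

Gate 1: Ule and Rho on → Nal on.
Gate 3: Rho and Nal on → Arc on.
Arc and Nal are on, so Qil activates (Gate 2).
Gate 7: Rho, Ule, and Qil on → Eld on.
Eld and Ule are on, so Tal activates (Gate 5).
Kye would need Ule and Gor (Gate 15), but Gor never turns on. Gor would need Pel (Gate 9), but Pel never turns on.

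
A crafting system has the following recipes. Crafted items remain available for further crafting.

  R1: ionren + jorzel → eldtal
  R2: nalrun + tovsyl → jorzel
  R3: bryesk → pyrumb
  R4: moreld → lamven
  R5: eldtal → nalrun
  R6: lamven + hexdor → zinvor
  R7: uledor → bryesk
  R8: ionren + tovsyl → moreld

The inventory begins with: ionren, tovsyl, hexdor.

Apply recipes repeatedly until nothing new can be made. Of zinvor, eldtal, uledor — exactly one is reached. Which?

zinvor

ionren + tovsyl → moreld (R8).
Using R4, moreld makes lamven.
lamven + hexdor → zinvor (R6).
No rule produces uledor, and it is not given. eldtal would need ionren and jorzel (R1), but jorzel is never obtained.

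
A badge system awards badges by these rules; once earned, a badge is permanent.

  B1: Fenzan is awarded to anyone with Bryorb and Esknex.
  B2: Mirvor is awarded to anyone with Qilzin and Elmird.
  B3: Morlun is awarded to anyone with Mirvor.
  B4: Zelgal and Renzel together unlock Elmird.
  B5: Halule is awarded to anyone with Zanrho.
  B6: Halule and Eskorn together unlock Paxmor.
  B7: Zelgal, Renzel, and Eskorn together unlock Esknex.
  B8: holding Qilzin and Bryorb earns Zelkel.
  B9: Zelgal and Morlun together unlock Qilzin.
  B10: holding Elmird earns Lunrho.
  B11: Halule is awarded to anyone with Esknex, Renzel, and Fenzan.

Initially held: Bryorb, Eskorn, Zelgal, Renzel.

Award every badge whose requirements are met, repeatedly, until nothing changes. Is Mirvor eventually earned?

No

Mirvor would need Qilzin and Elmird (B2), but Qilzin is never earned.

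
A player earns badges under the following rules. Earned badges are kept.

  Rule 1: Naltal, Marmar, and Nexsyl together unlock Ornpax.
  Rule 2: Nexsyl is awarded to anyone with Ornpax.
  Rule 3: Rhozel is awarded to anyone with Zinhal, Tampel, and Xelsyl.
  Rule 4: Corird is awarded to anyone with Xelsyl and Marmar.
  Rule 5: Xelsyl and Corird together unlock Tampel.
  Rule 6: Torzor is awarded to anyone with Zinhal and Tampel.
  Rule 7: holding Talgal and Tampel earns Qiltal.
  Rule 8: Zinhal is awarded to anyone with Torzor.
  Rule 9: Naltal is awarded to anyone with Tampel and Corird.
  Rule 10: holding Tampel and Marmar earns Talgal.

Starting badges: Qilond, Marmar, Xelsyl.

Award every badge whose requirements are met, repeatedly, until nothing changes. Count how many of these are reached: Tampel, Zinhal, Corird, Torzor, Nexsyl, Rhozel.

2

With Xelsyl and Marmar, Corird is earned (Rule 4).
With Xelsyl and Corird, Tampel is earned (Rule 5).
Tampel: reached.
Zinhal would need Torzor (Rule 8), but Torzor is never earned.
Corird: reached.
Torzor would need Zinhal and Tampel (Rule 6), but Zinhal is never earned.
Nexsyl would need Ornpax (Rule 2), but Ornpax is never earned.
Rhozel would need Zinhal, Tampel, and Xelsyl (Rule 3), but Zinhal is never earned.
Reached: Tampel and Corird — 2 of the 6.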